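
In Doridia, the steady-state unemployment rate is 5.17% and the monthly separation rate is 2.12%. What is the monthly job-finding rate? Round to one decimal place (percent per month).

From u* = s/(s+f): f = s·(1−u)/u.
f = 2.12 × (1 − 0.0517) / 0.0517 = 2.0104 / 0.0517 ≈ 38.9% per month.

Job-finding rate ≈ 38.9% per month.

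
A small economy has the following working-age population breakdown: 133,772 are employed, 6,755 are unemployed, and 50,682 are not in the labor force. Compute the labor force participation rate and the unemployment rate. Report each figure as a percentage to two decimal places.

Labor force participation rate ≈ 73.49%; unemployment rate ≈ 4.81%.

Labor force = employed + unemployed = 133,772 + 6,755 = 140,527.
Working-age population = 140,527 + 50,682 = 191,209.
Unemployment rate = 6,755 / 140,527 = 4.81%.
Labor force participation rate = 140,527 / 191,209 = 73.49%.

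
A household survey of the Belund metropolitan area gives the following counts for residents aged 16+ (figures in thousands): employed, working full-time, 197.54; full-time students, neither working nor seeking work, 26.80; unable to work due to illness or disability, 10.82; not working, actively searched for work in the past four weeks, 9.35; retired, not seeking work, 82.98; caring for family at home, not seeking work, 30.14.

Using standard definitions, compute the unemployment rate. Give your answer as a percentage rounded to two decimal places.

Unemployment rate ≈ 4.52%.

Employed = 197.54 thousand.
Unemployed = 9.35 thousand.
Labor force = 197.54 + 9.35 = 206.89 thousand.
Unemployment rate = 9.35 / 206.89 = 4.52%.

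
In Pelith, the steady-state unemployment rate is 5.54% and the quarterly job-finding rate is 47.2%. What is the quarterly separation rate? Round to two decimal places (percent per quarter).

Separation rate ≈ 2.77% per quarter.

From u* = s/(s+f): s = u·f/(1−u).
s = 0.0554 × 47.2 / (1 − 0.0554) = 2.6149 / 0.9446 ≈ 2.77% per quarter.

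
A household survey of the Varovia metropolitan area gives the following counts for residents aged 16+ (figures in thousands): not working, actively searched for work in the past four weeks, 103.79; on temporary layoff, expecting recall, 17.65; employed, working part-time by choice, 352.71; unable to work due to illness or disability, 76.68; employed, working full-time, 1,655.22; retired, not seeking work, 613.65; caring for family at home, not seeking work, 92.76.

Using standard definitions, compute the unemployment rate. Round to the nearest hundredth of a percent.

Unemployment rate ≈ 5.70%.

Employed = 352.71 + 1,655.22 = 2,007.93 thousand.
Unemployed = 103.79 + 17.65 = 121.44 thousand (jobless and actively searching, or on temporary layoff).
Labor force = 2,007.93 + 121.44 = 2,129.37 thousand.
Unemployment rate = 121.44 / 2,129.37 = 5.70%.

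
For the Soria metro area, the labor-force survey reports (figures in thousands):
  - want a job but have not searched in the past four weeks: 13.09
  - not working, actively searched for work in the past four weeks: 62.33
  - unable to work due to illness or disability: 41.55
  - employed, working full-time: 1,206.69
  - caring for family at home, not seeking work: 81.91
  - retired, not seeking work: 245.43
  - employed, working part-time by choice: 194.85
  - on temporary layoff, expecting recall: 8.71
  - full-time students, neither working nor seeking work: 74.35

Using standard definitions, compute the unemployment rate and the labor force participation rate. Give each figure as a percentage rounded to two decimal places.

Unemployment rate ≈ 4.82%; labor force participation rate ≈ 76.34%.

Employed = 1,206.69 + 194.85 = 1,401.54 thousand.
Unemployed = 62.33 + 8.71 = 71.04 thousand (jobless and actively searching, or on temporary layoff).
Labor force = 1,401.54 + 71.04 = 1,472.58 thousand.
Not in labor force = 13.09 + 41.55 + 81.91 + 245.43 + 74.35 = 456.33 thousand (those not working and not actively searching are outside the labor force — including those who want a job but have given up searching).
Civilian working-age population = 1,472.58 + 456.33 = 1,928.91 thousand.
Unemployment rate = 71.04 / 1,472.58 = 4.82%.
Labor force participation rate = 1,472.58 / 1,928.91 = 76.34%.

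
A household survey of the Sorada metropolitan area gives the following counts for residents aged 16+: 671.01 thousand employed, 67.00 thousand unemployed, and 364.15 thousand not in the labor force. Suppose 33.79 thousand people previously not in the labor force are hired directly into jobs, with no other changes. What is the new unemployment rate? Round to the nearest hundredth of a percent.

Initially, labor force = 671.01 + 67.00 = 738.01 thousand, so u = 67.00/738.01 = 9.08%.
After the change, employed and labor force both rise by 33.79; unemployed unchanged → E = 704.80, U = 67.00, labor force = 771.80 thousand.
New unemployment rate = 67.00 / 771.80 = 8.68%.

New unemployment rate ≈ 8.68%.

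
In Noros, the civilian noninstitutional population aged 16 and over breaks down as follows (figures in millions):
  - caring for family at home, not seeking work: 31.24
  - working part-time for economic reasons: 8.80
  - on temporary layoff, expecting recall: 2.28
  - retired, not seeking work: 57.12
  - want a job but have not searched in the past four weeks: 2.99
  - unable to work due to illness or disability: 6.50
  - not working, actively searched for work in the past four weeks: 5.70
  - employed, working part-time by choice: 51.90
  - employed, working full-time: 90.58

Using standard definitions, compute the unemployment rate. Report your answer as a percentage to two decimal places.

Unemployment rate ≈ 5.01%.

Employed = 8.80 + 51.90 + 90.58 = 151.28 million (anyone who worked, including part-time for economic reasons, counts as employed).
Unemployed = 2.28 + 5.70 = 7.98 million (jobless and actively searching, or on temporary layoff).
Labor force = 151.28 + 7.98 = 159.26 million.
Unemployment rate = 7.98 / 159.26 = 5.01%.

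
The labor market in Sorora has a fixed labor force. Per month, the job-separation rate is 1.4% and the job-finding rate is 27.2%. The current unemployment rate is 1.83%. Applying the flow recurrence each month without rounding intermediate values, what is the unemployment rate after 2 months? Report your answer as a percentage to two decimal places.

Unemployment rate after two months ≈ 3.33%.

With a fixed labor force, u_{t+1} = u_t + s·(1−u_t) − f·u_t = u_t·(1−s−f) + s.
Here 1−s−f = 0.714 and s = 0.014.
u_1 = 0.018300 × 0.714 + 0.014 = 0.027066.
u_2 = 0.027066 × 0.714 + 0.014 = 0.033325.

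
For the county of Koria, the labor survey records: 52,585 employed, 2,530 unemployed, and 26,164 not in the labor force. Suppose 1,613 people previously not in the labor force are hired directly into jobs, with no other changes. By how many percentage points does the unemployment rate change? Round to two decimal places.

Initially, labor force = 52,585 + 2,530 = 55,115, so u = 2,530/55,115 = 4.59%.
After the change, employed and labor force both rise by 1,613; unemployed unchanged → E = 54,198, U = 2,530, labor force = 56,728.
New unemployment rate = 2,530 / 56,728 = 4.46%.
Change = 4.46% − 4.59% = −0.13 percentage points.

The unemployment rate changes by −0.13 percentage points.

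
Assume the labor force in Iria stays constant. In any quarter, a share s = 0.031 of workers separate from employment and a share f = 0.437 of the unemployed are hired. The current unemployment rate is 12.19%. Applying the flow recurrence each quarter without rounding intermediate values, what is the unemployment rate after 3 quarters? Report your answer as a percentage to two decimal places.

Unemployment rate after three quarters ≈ 7.46%.

With a fixed labor force, u_{t+1} = u_t + s·(1−u_t) − f·u_t = u_t·(1−s−f) + s.
Here 1−s−f = 0.532 and s = 0.031.
u_1 = 0.121900 × 0.532 + 0.031 = 0.095851.
u_2 = 0.095851 × 0.532 + 0.031 = 0.081993.
u_3 = 0.081993 × 0.532 + 0.031 = 0.074620.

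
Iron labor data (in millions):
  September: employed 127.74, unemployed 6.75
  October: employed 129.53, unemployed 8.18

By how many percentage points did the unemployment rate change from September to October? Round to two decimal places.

September: labor force = 127.74 + 6.75 = 134.49; u = 6.75/134.49 = 5.02%.
October: labor force = 129.53 + 8.18 = 137.71; u = 8.18/137.71 = 5.94%.
Change = 5.94% − 5.02% = +0.92 pp.

The unemployment rate changed by +0.92 percentage points.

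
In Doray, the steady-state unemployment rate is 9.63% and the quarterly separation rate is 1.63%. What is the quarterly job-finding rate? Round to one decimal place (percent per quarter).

Job-finding rate ≈ 15.3% per quarter.

From u* = s/(s+f): f = s·(1−u)/u.
f = 1.63 × (1 − 0.0963) / 0.0963 = 1.4730 / 0.0963 ≈ 15.3% per quarter.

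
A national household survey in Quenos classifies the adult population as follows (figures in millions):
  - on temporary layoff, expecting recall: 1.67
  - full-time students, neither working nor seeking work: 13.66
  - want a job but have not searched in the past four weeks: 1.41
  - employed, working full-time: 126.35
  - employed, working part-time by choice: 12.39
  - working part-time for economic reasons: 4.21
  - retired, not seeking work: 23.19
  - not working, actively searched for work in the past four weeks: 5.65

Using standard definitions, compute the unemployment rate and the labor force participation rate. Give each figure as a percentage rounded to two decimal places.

Employed = 126.35 + 12.39 + 4.21 = 142.95 million (anyone who worked, including part-time for economic reasons, counts as employed).
Unemployed = 1.67 + 5.65 = 7.32 million (jobless and actively searching, or on temporary layoff).
Labor force = 142.95 + 7.32 = 150.27 million.
Not in labor force = 13.66 + 1.41 + 23.19 = 38.26 million (those not working and not actively searching are outside the labor force — including those who want a job but have given up searching).
Civilian working-age population = 150.27 + 38.26 = 188.53 million.
Unemployment rate = 7.32 / 150.27 = 4.87%.
Labor force participation rate = 150.27 / 188.53 = 79.71%.

Unemployment rate ≈ 4.87%; labor force participation rate ≈ 79.71%.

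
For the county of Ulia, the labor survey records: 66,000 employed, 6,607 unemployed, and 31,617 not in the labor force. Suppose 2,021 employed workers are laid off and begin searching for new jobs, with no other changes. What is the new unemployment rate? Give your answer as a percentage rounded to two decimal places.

New unemployment rate ≈ 11.88%.

Initially, labor force = 66,000 + 6,607 = 72,607, so u = 6,607/72,607 = 9.10%.
After the change, employed falls and unemployed rises by 2,021; labor force unchanged → E = 63,979, U = 8,628, labor force = 72,607.
New unemployment rate = 8,628 / 72,607 = 11.88%.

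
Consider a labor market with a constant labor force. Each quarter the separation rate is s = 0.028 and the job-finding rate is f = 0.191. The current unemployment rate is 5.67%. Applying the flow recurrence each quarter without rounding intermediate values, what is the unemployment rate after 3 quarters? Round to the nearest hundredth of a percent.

Unemployment rate after three quarters ≈ 9.40%.

With a fixed labor force, u_{t+1} = u_t + s·(1−u_t) − f·u_t = u_t·(1−s−f) + s.
Here 1−s−f = 0.781 and s = 0.028.
u_1 = 0.056700 × 0.781 + 0.028 = 0.072283.
u_2 = 0.072283 × 0.781 + 0.028 = 0.084453.
u_3 = 0.084453 × 0.781 + 0.028 = 0.093958.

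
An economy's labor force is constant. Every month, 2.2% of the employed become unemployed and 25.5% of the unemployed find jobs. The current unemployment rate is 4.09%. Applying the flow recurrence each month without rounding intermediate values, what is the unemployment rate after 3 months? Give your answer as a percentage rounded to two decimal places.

With a fixed labor force, u_{t+1} = u_t + s·(1−u_t) − f·u_t = u_t·(1−s−f) + s.
Here 1−s−f = 0.723 and s = 0.022.
u_1 = 0.040900 × 0.723 + 0.022 = 0.051571.
u_2 = 0.051571 × 0.723 + 0.022 = 0.059286.
u_3 = 0.059286 × 0.723 + 0.022 = 0.064864.

Unemployment rate after three months ≈ 6.49%.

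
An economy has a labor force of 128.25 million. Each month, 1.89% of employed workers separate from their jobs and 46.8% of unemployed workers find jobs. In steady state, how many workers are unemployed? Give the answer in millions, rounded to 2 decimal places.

About 4.98 million are unemployed in steady state.

Steady-state unemployment rate u* = s/(s+f) = 1.89/(1.89+46.8) = 0.038817.
Unemployed = u* × labor force = 0.038817 × 128.25 ≈ 4.98 million.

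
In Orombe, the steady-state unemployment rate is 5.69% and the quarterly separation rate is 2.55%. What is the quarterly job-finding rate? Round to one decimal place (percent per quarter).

Job-finding rate ≈ 42.3% per quarter.

From u* = s/(s+f): f = s·(1−u)/u.
f = 2.55 × (1 − 0.0569) / 0.0569 = 2.4049 / 0.0569 ≈ 42.3% per quarter.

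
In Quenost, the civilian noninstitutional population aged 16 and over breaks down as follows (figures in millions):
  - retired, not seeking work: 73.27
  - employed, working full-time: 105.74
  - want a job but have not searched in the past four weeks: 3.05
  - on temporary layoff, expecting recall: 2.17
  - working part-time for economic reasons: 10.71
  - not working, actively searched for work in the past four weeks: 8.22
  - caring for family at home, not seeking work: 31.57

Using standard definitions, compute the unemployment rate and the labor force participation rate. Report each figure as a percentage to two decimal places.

Unemployment rate ≈ 8.19%; labor force participation rate ≈ 54.04%.

Employed = 105.74 + 10.71 = 116.45 million (anyone who worked, including part-time for economic reasons, counts as employed).
Unemployed = 2.17 + 8.22 = 10.39 million (jobless and actively searching, or on temporary layoff).
Labor force = 116.45 + 10.39 = 126.84 million.
Not in labor force = 73.27 + 3.05 + 31.57 = 107.89 million (those not working and not actively searching are outside the labor force — including those who want a job but have given up searching).
Civilian working-age population = 126.84 + 107.89 = 234.73 million.
Unemployment rate = 10.39 / 126.84 = 8.19%.
Labor force participation rate = 126.84 / 234.73 = 54.04%.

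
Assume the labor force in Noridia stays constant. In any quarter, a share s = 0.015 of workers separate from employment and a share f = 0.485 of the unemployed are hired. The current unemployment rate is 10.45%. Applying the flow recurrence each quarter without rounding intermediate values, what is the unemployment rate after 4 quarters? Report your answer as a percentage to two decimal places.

With a fixed labor force, u_{t+1} = u_t + s·(1−u_t) − f·u_t = u_t·(1−s−f) + s.
Here 1−s−f = 0.500 and s = 0.015.
u_1 = 0.104500 × 0.500 + 0.015 = 0.067250.
u_2 = 0.067250 × 0.500 + 0.015 = 0.048625.
u_3 = 0.048625 × 0.500 + 0.015 = 0.039313.
u_4 = 0.039313 × 0.500 + 0.015 = 0.034656.

Unemployment rate after four quarters ≈ 3.47%.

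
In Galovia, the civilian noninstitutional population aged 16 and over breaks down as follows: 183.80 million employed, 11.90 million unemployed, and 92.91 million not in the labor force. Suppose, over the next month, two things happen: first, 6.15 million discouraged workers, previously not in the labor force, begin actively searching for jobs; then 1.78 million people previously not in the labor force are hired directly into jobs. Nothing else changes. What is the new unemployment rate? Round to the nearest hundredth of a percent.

New unemployment rate ≈ 8.86%.

Initially, labor force = 183.80 + 11.90 = 195.70 million, so u = 11.90/195.70 = 6.08%.
After the first change, unemployed and labor force both rise by 6.15 → E = 183.80, U = 18.05, labor force = 201.85 million.
After the second change, employed and labor force both rise by 1.78; unemployed unchanged → E = 185.58, U = 18.05, labor force = 203.63 million.
New unemployment rate = 18.05 / 203.63 = 8.86%.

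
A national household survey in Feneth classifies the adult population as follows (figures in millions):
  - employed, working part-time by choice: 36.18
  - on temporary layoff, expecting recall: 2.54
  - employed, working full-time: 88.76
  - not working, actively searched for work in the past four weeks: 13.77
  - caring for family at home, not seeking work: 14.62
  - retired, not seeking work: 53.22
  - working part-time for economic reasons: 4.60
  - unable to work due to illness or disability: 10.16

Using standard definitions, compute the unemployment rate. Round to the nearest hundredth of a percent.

Employed = 36.18 + 88.76 + 4.60 = 129.54 million (anyone who worked, including part-time for economic reasons, counts as employed).
Unemployed = 2.54 + 13.77 = 16.31 million (jobless and actively searching, or on temporary layoff).
Labor force = 129.54 + 16.31 = 145.85 million.
Unemployment rate = 16.31 / 145.85 = 11.18%.

Unemployment rate ≈ 11.18%.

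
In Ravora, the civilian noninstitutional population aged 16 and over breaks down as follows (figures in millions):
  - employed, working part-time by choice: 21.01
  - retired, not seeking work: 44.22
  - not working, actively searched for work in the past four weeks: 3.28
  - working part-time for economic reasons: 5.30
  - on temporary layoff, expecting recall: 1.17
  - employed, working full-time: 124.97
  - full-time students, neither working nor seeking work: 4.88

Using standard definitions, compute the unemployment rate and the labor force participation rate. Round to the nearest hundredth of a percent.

Employed = 21.01 + 5.30 + 124.97 = 151.28 million (anyone who worked, including part-time for economic reasons, counts as employed).
Unemployed = 3.28 + 1.17 = 4.45 million (jobless and actively searching, or on temporary layoff).
Labor force = 151.28 + 4.45 = 155.73 million.
Not in labor force = 44.22 + 4.88 = 49.10 million (those not working and not actively searching are outside the labor force).
Civilian working-age population = 155.73 + 49.10 = 204.83 million.
Unemployment rate = 4.45 / 155.73 = 2.86%.
Labor force participation rate = 155.73 / 204.83 = 76.03%.

Unemployment rate ≈ 2.86%; labor force participation rate ≈ 76.03%.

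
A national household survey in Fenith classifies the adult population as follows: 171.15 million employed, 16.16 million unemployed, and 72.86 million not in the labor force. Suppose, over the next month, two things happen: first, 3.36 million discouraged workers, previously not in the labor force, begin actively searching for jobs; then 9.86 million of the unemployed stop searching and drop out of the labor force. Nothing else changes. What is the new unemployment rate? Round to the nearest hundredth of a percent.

New unemployment rate ≈ 5.34%.

Initially, labor force = 171.15 + 16.16 = 187.31 million, so u = 16.16/187.31 = 8.63%.
After the first change, unemployed and labor force both rise by 3.36 → E = 171.15, U = 19.52, labor force = 190.67 million.
After the second change, unemployed and labor force both fall by 9.86 → E = 171.15, U = 9.66, labor force = 180.81 million.
New unemployment rate = 9.66 / 180.81 = 5.34%.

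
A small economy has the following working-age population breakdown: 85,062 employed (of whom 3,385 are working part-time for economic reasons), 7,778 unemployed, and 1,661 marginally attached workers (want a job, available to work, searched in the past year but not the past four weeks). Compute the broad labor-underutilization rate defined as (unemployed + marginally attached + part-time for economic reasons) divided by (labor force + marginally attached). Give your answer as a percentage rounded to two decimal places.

Broad underutilization rate ≈ 13.57%.

Labor force = 85,062 + 7,778 = 92,840.
Numerator = 7,778 + 1,661 + 3,385 = 12,824.
Denominator = 92,840 + 1,661 = 94,501.
Broad rate = 12,824 / 94,501 = 13.57%.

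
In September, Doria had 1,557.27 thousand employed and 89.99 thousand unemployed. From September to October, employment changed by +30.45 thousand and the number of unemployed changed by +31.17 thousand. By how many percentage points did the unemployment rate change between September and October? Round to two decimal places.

The unemployment rate changed by +1.63 percentage points.

September: labor force = 1,557.27 + 89.99 = 1,647.26; u = 89.99/1,647.26 = 5.46%.
October: labor force = 1,587.72 + 121.16 = 1,708.88; u = 121.16/1,708.88 = 7.09%.
Change = 7.09% − 5.46% = +1.63 pp.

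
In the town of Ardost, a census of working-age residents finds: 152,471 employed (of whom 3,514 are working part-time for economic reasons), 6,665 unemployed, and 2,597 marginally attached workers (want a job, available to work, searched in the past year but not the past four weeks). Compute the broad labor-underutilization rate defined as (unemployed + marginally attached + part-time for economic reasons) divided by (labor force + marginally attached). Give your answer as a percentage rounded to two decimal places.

Broad underutilization rate ≈ 7.90%.

Labor force = 152,471 + 6,665 = 159,136.
Numerator = 6,665 + 2,597 + 3,514 = 12,776.
Denominator = 159,136 + 2,597 = 161,733.
Broad rate = 12,776 / 161,733 = 7.90%.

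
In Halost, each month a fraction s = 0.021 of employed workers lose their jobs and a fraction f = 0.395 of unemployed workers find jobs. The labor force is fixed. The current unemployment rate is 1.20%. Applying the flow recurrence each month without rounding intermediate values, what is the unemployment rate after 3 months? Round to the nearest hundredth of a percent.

With a fixed labor force, u_{t+1} = u_t + s·(1−u_t) − f·u_t = u_t·(1−s−f) + s.
Here 1−s−f = 0.584 and s = 0.021.
u_1 = 0.012000 × 0.584 + 0.021 = 0.028008.
u_2 = 0.028008 × 0.584 + 0.021 = 0.037357.
u_3 = 0.037357 × 0.584 + 0.021 = 0.042816.

Unemployment rate after three months ≈ 4.28%.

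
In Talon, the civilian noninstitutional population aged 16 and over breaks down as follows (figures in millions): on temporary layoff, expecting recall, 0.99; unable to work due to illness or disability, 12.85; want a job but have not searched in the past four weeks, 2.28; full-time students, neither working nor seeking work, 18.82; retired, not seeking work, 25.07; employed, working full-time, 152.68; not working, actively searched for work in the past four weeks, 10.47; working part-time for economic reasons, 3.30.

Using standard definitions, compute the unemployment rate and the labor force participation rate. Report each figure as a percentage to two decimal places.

Unemployment rate ≈ 6.84%; labor force participation rate ≈ 73.94%.

Employed = 152.68 + 3.30 = 155.98 million (anyone who worked, including part-time for economic reasons, counts as employed).
Unemployed = 0.99 + 10.47 = 11.46 million (jobless and actively searching, or on temporary layoff).
Labor force = 155.98 + 11.46 = 167.44 million.
Not in labor force = 12.85 + 2.28 + 18.82 + 25.07 = 59.02 million (those not working and not actively searching are outside the labor force — including those who want a job but have given up searching).
Civilian working-age population = 167.44 + 59.02 = 226.46 million.
Unemployment rate = 11.46 / 167.44 = 6.84%.
Labor force participation rate = 167.44 / 226.46 = 73.94%.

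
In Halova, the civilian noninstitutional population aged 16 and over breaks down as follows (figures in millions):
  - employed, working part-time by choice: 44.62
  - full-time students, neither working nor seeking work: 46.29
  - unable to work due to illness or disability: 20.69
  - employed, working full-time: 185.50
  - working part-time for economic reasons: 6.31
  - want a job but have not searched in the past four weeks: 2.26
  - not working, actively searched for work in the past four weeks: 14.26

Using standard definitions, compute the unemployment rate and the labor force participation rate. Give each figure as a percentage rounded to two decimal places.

Unemployment rate ≈ 5.69%; labor force participation rate ≈ 78.36%.

Employed = 44.62 + 185.50 + 6.31 = 236.43 million (anyone who worked, including part-time for economic reasons, counts as employed).
Unemployed = 14.26 million.
Labor force = 236.43 + 14.26 = 250.69 million.
Not in labor force = 46.29 + 20.69 + 2.26 = 69.24 million (those not working and not actively searching are outside the labor force — including those who want a job but have given up searching).
Civilian working-age population = 250.69 + 69.24 = 319.93 million.
Unemployment rate = 14.26 / 250.69 = 5.69%.
Labor force participation rate = 250.69 / 319.93 = 78.36%.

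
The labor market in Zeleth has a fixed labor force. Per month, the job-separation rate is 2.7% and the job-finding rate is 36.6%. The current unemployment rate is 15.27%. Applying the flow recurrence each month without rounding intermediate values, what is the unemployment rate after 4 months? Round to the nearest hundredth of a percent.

Unemployment rate after four months ≈ 8.01%.

With a fixed labor force, u_{t+1} = u_t + s·(1−u_t) − f·u_t = u_t·(1−s−f) + s.
Here 1−s−f = 0.607 and s = 0.027.
u_1 = 0.152700 × 0.607 + 0.027 = 0.119689.
u_2 = 0.119689 × 0.607 + 0.027 = 0.099651.
u_3 = 0.099651 × 0.607 + 0.027 = 0.087488.
u_4 = 0.087488 × 0.607 + 0.027 = 0.080105.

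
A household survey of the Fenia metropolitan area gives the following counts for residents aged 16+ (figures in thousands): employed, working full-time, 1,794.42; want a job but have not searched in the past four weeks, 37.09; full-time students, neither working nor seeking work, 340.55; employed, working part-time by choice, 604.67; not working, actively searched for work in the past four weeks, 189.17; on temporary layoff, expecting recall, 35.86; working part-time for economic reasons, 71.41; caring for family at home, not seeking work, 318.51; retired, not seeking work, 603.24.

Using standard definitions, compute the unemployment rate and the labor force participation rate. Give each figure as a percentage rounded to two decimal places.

Employed = 1,794.42 + 604.67 + 71.41 = 2,470.50 thousand (anyone who worked, including part-time for economic reasons, counts as employed).
Unemployed = 189.17 + 35.86 = 225.03 thousand (jobless and actively searching, or on temporary layoff).
Labor force = 2,470.50 + 225.03 = 2,695.53 thousand.
Not in labor force = 37.09 + 340.55 + 318.51 + 603.24 = 1,299.39 thousand (those not working and not actively searching are outside the labor force — including those who want a job but have given up searching).
Civilian working-age population = 2,695.53 + 1,299.39 = 3,994.92 thousand.
Unemployment rate = 225.03 / 2,695.53 = 8.35%.
Labor force participation rate = 2,695.53 / 3,994.92 = 67.47%.

Unemployment rate ≈ 8.35%; labor force participation rate ≈ 67.47%.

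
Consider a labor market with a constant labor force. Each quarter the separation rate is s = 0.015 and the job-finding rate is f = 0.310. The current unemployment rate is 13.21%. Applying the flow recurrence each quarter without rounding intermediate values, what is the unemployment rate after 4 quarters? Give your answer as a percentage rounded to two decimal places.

Unemployment rate after four quarters ≈ 6.40%.

With a fixed labor force, u_{t+1} = u_t + s·(1−u_t) − f·u_t = u_t·(1−s−f) + s.
Here 1−s−f = 0.675 and s = 0.015.
u_1 = 0.132100 × 0.675 + 0.015 = 0.104167.
u_2 = 0.104167 × 0.675 + 0.015 = 0.085313.
u_3 = 0.085313 × 0.675 + 0.015 = 0.072586.
u_4 = 0.072586 × 0.675 + 0.015 = 0.063996.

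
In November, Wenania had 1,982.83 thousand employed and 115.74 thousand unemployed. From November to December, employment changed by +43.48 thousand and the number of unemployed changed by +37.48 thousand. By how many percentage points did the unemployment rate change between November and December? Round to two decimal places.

The unemployment rate changed by +1.51 percentage points.

November: labor force = 1,982.83 + 115.74 = 2,098.57; u = 115.74/2,098.57 = 5.52%.
December: labor force = 2,026.31 + 153.22 = 2,179.53; u = 153.22/2,179.53 = 7.03%.
Change = 7.03% − 5.52% = +1.51 pp.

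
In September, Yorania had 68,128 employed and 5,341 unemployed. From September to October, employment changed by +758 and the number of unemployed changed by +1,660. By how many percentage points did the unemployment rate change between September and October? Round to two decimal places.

The unemployment rate changed by +1.96 percentage points.

September: labor force = 68,128 + 5,341 = 73,469; u = 5,341/73,469 = 7.27%.
October: labor force = 68,886 + 7,001 = 75,887; u = 7,001/75,887 = 9.23%.
Change = 9.23% − 7.27% = +1.96 pp.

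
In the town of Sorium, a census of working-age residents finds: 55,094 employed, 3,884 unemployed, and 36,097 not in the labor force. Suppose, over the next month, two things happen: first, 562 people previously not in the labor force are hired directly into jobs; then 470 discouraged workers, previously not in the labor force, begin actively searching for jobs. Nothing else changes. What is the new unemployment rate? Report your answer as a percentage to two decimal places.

Initially, labor force = 55,094 + 3,884 = 58,978, so u = 3,884/58,978 = 6.59%.
After the first change, employed and labor force both rise by 562; unemployed unchanged → E = 55,656, U = 3,884, labor force = 59,540.
After the second change, unemployed and labor force both rise by 470 → E = 55,656, U = 4,354, labor force = 60,010.
New unemployment rate = 4,354 / 60,010 = 7.26%.

New unemployment rate ≈ 7.26%.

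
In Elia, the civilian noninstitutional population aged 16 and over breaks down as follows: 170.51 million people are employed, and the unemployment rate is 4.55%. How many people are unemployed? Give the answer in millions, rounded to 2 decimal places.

Let U be the number unemployed. The labor force is E + U, and U/(E+U) = 0.0455.
So U = 0.0455 × 170.51 / (1 − 0.0455) = 7.7582 / 0.9545 ≈ 8.13 million.

About 8.13 million are unemployed.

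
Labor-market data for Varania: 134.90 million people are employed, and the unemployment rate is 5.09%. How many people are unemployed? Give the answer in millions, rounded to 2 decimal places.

Let U be the number unemployed. The labor force is E + U, and U/(E+U) = 0.0509.
So U = 0.0509 × 134.90 / (1 − 0.0509) = 6.8664 / 0.9491 ≈ 7.23 million.

About 7.23 million are unemployed.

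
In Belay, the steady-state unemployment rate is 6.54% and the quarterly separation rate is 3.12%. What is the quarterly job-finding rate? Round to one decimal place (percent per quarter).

From u* = s/(s+f): f = s·(1−u)/u.
f = 3.12 × (1 − 0.0654) / 0.0654 = 2.9160 / 0.0654 ≈ 44.6% per quarter.

Job-finding rate ≈ 44.6% per quarter.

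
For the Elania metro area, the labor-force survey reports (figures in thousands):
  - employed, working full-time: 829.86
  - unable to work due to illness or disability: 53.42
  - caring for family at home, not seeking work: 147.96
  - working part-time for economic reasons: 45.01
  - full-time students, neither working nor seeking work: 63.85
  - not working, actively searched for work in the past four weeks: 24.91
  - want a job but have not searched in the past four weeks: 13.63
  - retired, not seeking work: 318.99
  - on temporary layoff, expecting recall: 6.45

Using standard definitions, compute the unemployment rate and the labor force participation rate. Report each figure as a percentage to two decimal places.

Employed = 829.86 + 45.01 = 874.87 thousand (anyone who worked, including part-time for economic reasons, counts as employed).
Unemployed = 24.91 + 6.45 = 31.36 thousand (jobless and actively searching, or on temporary layoff).
Labor force = 874.87 + 31.36 = 906.23 thousand.
Not in labor force = 53.42 + 147.96 + 63.85 + 13.63 + 318.99 = 597.85 thousand (those not working and not actively searching are outside the labor force — including those who want a job but have given up searching).
Civilian working-age population = 906.23 + 597.85 = 1,504.08 thousand.
Unemployment rate = 31.36 / 906.23 = 3.46%.
Labor force participation rate = 906.23 / 1,504.08 = 60.25%.

Unemployment rate ≈ 3.46%; labor force participation rate ≈ 60.25%.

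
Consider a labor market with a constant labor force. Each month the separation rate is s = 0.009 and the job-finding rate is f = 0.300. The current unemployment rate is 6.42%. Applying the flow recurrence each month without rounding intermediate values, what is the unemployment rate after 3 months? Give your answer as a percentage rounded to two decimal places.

With a fixed labor force, u_{t+1} = u_t + s·(1−u_t) − f·u_t = u_t·(1−s−f) + s.
Here 1−s−f = 0.691 and s = 0.009.
u_1 = 0.064200 × 0.691 + 0.009 = 0.053362.
u_2 = 0.053362 × 0.691 + 0.009 = 0.045873.
u_3 = 0.045873 × 0.691 + 0.009 = 0.040698.

Unemployment rate after three months ≈ 4.07%.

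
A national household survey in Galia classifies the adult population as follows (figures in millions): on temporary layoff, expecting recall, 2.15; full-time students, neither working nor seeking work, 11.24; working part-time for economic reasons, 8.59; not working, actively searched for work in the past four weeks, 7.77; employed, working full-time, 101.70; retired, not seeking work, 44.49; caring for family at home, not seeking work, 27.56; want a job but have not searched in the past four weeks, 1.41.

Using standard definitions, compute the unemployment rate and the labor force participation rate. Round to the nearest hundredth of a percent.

Unemployment rate ≈ 8.25%; labor force participation rate ≈ 58.66%.

Employed = 8.59 + 101.70 = 110.29 million (anyone who worked, including part-time for economic reasons, counts as employed).
Unemployed = 2.15 + 7.77 = 9.92 million (jobless and actively searching, or on temporary layoff).
Labor force = 110.29 + 9.92 = 120.21 million.
Not in labor force = 11.24 + 44.49 + 27.56 + 1.41 = 84.70 million (those not working and not actively searching are outside the labor force — including those who want a job but have given up searching).
Civilian working-age population = 120.21 + 84.70 = 204.91 million.
Unemployment rate = 9.92 / 120.21 = 8.25%.
Labor force participation rate = 120.21 / 204.91 = 58.66%.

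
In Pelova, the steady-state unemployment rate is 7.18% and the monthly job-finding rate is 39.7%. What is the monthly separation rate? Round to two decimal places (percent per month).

Separation rate ≈ 3.07% per month.

From u* = s/(s+f): s = u·f/(1−u).
s = 0.0718 × 39.7 / (1 − 0.0718) = 2.8505 / 0.9282 ≈ 3.07% per month.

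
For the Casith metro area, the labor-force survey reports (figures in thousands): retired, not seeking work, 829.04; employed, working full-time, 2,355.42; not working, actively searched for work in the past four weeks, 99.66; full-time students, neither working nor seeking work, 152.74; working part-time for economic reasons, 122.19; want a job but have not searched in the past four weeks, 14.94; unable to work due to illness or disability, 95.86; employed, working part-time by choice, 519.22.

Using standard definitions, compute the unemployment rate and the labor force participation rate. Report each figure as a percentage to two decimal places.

Unemployment rate ≈ 3.22%; labor force participation rate ≈ 73.92%.

Employed = 2,355.42 + 122.19 + 519.22 = 2,996.83 thousand (anyone who worked, including part-time for economic reasons, counts as employed).
Unemployed = 99.66 thousand.
Labor force = 2,996.83 + 99.66 = 3,096.49 thousand.
Not in labor force = 829.04 + 152.74 + 14.94 + 95.86 = 1,092.58 thousand (those not working and not actively searching are outside the labor force — including those who want a job but have given up searching).
Civilian working-age population = 3,096.49 + 1,092.58 = 4,189.07 thousand.
Unemployment rate = 99.66 / 3,096.49 = 3.22%.
Labor force participation rate = 3,096.49 / 4,189.07 = 73.92%.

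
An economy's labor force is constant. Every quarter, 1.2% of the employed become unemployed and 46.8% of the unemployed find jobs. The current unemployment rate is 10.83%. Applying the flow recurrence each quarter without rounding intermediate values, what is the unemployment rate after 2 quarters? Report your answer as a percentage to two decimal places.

Unemployment rate after two quarters ≈ 4.75%.

With a fixed labor force, u_{t+1} = u_t + s·(1−u_t) − f·u_t = u_t·(1−s−f) + s.
Here 1−s−f = 0.520 and s = 0.012.
u_1 = 0.108300 × 0.520 + 0.012 = 0.068316.
u_2 = 0.068316 × 0.520 + 0.012 = 0.047524.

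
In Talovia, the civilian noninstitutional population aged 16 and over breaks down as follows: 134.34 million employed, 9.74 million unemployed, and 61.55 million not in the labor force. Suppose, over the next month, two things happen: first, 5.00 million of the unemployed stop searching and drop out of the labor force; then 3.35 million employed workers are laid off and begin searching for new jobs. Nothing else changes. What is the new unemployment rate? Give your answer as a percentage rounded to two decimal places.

New unemployment rate ≈ 5.82%.

Initially, labor force = 134.34 + 9.74 = 144.08 million, so u = 9.74/144.08 = 6.76%.
After the first change, unemployed and labor force both fall by 5.00 → E = 134.34, U = 4.74, labor force = 139.08 million.
After the second change, employed falls and unemployed rises by 3.35; labor force unchanged → E = 130.99, U = 8.09, labor force = 139.08 million.
New unemployment rate = 8.09 / 139.08 = 5.82%.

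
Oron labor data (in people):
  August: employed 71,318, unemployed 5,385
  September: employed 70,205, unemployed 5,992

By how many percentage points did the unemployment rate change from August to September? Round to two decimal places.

The unemployment rate changed by +0.84 percentage points.

August: labor force = 71,318 + 5,385 = 76,703; u = 5,385/76,703 = 7.02%.
September: labor force = 70,205 + 5,992 = 76,197; u = 5,992/76,197 = 7.86%.
Change = 7.86% − 7.02% = +0.84 pp.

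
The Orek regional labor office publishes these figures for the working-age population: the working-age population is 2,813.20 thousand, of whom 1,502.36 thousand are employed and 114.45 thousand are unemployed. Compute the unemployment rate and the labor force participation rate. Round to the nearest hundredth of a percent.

Labor force = employed + unemployed = 1,502.36 + 114.45 = 1,616.81 thousand.
Unemployment rate = 114.45 / 1,616.81 = 7.08%.
Labor force participation rate = 1,616.81 / 2,813.20 = 57.47%.

Unemployment rate ≈ 7.08%; labor force participation rate ≈ 57.47%.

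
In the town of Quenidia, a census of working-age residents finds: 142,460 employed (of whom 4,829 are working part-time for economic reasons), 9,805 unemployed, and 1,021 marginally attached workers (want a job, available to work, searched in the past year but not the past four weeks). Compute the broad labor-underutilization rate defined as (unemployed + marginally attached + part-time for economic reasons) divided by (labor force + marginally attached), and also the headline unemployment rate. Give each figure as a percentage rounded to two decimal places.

Labor force = 142,460 + 9,805 = 152,265.
Numerator = 9,805 + 1,021 + 4,829 = 15,655.
Denominator = 152,265 + 1,021 = 153,286.
Broad rate = 15,655 / 153,286 = 10.21%.
Headline unemployment rate = 9,805 / 152,265 = 6.44%.

Broad underutilization rate ≈ 10.21%; headline unemployment rate ≈ 6.44%.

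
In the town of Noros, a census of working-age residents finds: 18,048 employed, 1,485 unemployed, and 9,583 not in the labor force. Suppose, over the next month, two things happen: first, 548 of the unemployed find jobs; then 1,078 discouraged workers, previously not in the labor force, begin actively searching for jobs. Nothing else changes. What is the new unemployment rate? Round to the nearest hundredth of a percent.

New unemployment rate ≈ 9.78%.

Initially, labor force = 18,048 + 1,485 = 19,533, so u = 1,485/19,533 = 7.60%.
After the first change, unemployed falls and employed rises by 548; labor force unchanged → E = 18,596, U = 937, labor force = 19,533.
After the second change, unemployed and labor force both rise by 1,078 → E = 18,596, U = 2,015, labor force = 20,611.
New unemployment rate = 2,015 / 20,611 = 9.78%.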